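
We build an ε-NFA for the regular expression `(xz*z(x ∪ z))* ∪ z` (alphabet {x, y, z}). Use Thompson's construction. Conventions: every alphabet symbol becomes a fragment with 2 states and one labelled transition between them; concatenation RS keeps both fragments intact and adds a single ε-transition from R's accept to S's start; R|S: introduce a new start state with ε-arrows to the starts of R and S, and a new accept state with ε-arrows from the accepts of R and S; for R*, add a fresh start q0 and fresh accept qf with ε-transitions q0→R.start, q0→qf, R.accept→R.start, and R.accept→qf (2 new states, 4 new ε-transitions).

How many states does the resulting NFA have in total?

20

By structural recursion:
Each of the 6 symbol leaves contributes a 2-state fragment.
  z* → 4 states
  x ∪ z → 6 states
  xz*z(x ∪ z) → 14 states
  (xz*z(x ∪ z))* → 16 states
  (xz*z(x ∪ z))* ∪ z → 20 states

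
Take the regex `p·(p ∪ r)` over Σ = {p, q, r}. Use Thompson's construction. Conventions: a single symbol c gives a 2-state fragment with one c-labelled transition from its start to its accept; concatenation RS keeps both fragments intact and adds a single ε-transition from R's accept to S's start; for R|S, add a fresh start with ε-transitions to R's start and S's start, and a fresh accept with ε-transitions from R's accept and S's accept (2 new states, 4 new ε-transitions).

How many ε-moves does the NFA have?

Building bottom-up:
Each of the 3 symbol leaves contributes 0 ε-transitions.
  p ∪ r → 4 ε-transitions
  p·(p ∪ r) → 5 ε-transitions

5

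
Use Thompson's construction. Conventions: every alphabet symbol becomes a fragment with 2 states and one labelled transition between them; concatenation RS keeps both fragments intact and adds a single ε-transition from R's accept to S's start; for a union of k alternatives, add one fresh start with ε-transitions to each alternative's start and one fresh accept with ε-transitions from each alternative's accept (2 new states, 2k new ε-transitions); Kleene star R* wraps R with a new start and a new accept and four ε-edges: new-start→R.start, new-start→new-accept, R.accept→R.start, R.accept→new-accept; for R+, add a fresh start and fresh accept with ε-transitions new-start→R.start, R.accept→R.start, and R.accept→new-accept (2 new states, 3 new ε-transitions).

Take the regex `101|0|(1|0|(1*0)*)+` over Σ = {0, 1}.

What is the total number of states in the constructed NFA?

Building bottom-up:
Each of the 8 symbol leaves contributes a 2-state fragment.
  101 = 6 states
  1* = 4 states
  1*0 = 6 states
  (1*0)* = 8 states
  1|0|(1*0)* = 14 states
  (1|0|(1*0)*)+ = 16 states
  101|0|(1|0|(1*0)*)+ = 26 states

26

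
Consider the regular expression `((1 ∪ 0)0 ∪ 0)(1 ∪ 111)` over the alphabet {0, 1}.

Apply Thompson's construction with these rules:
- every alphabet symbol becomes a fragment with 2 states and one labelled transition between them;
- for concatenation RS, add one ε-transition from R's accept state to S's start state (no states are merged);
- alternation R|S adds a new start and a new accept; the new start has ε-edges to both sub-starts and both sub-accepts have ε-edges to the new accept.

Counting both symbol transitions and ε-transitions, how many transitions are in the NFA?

Recursing over subexpressions:
Each of the 8 symbol leaves contributes 1 transition (1 symbol, 0 ε).
  1 ∪ 0 = 6 transitions (2 symbol, 4 ε)
  (1 ∪ 0)0 = 8 transitions (3 symbol, 5 ε)
  (1 ∪ 0)0 ∪ 0 = 13 transitions (4 symbol, 9 ε)
  111 = 5 transitions (3 symbol, 2 ε)
  1 ∪ 111 = 10 transitions (4 symbol, 6 ε)
  ((1 ∪ 0)0 ∪ 0)(1 ∪ 111) = 24 transitions (8 symbol, 16 ε)

24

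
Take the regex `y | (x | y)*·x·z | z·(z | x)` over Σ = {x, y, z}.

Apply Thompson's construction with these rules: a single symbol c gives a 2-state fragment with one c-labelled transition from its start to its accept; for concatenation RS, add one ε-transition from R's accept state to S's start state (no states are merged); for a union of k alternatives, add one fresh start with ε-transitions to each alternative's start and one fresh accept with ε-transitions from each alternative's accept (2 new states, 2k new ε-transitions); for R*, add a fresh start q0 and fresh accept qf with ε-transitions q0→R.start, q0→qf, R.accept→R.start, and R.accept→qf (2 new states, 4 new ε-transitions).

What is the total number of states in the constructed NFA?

Per subexpression:
Each of the 8 symbol leaves contributes a 2-state fragment.
  x | y — 6 states
  (x | y)* — 8 states
  (x | y)*·x·z — 12 states
  z | x — 6 states
  z·(z | x) — 8 states
  y | (x | y)*·x·z | z·(z | x) — 24 states

24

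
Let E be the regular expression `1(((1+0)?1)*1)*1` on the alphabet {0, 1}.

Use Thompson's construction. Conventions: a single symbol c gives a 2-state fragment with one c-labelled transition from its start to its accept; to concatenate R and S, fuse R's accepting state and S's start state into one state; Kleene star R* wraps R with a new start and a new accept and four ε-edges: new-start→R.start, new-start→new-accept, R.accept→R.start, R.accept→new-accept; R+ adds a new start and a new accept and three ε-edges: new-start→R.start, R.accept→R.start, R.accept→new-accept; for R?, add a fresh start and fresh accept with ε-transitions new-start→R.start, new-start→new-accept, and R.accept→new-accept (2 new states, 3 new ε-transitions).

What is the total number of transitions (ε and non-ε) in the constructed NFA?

20

Bottom-up over the parse tree:
Each of the 6 symbol leaves contributes 1 transition (1 symbol, 0 ε).
  1+ — 4 transitions (1 symbol, 3 ε)
  1+0 — 5 transitions (2 symbol, 3 ε)
  (1+0)? — 8 transitions (2 symbol, 6 ε)
  (1+0)?1 — 9 transitions (3 symbol, 6 ε)
  ((1+0)?1)* — 13 transitions (3 symbol, 10 ε)
  ((1+0)?1)*1 — 14 transitions (4 symbol, 10 ε)
  (((1+0)?1)*1)* — 18 transitions (4 symbol, 14 ε)
  1(((1+0)?1)*1)*1 — 20 transitions (6 symbol, 14 ε)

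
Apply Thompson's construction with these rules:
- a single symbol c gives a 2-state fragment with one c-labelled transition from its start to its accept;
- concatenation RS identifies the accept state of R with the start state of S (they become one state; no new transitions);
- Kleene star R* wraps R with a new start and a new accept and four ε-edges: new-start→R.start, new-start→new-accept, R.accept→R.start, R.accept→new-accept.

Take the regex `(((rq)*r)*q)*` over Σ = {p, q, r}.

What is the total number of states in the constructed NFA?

11

Per subexpression:
Each of the 4 symbol leaves contributes a 2-state fragment.
  rq : 3 states
  (rq)* : 5 states
  (rq)*r : 6 states
  ((rq)*r)* : 8 states
  ((rq)*r)*q : 9 states
  (((rq)*r)*q)* : 11 states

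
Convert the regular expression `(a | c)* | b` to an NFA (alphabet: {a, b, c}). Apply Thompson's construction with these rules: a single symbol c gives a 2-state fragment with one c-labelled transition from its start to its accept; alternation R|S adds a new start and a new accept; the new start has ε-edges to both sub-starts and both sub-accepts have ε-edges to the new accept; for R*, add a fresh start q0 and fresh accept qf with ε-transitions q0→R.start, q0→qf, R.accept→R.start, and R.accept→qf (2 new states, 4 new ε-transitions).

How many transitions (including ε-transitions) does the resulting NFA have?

15

Per subexpression:
Each of the 3 symbol leaves contributes 1 transition (1 symbol, 0 ε).
  a | c : 6 transitions (2 symbol, 4 ε)
  (a | c)* : 10 transitions (2 symbol, 8 ε)
  (a | c)* | b : 15 transitions (3 symbol, 12 ε)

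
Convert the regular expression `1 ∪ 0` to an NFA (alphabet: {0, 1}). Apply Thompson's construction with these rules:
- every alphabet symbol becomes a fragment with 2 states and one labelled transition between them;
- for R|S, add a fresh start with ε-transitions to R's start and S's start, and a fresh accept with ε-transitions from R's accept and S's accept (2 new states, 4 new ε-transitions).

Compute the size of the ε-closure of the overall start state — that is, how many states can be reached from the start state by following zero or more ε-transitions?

Compute the ε-closure size of each fragment's start state recursively; a symbol fragment's start has no outgoing ε-edge, so its closure is just itself (size 1).
  1 ∪ 0 : |ε-closure| = 1 + 1 + 1 = 3 (the new accept is not ε-reachable since no branch accepts ε)

3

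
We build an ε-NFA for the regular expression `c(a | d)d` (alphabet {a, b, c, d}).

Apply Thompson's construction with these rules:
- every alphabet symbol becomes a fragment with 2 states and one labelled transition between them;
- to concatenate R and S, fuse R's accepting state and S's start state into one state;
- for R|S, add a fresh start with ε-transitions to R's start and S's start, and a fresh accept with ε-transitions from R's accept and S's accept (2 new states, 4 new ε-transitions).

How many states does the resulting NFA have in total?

8

Per subexpression:
Each of the 4 symbol leaves contributes a 2-state fragment.
  a | d → 6 states
  c(a | d)d → 8 states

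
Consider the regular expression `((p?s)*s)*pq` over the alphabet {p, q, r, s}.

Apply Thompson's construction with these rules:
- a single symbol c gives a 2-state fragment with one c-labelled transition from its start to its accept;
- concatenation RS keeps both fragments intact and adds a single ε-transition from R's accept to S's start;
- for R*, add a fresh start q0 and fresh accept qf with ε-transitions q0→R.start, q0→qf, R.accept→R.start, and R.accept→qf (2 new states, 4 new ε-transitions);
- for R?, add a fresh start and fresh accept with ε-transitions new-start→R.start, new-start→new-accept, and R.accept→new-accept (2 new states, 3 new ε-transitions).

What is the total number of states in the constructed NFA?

16

Bottom-up over the parse tree:
Each of the 5 symbol leaves contributes a 2-state fragment.
  p? = 4 states
  p?s = 6 states
  (p?s)* = 8 states
  (p?s)*s = 10 states
  ((p?s)*s)* = 12 states
  ((p?s)*s)*pq = 16 states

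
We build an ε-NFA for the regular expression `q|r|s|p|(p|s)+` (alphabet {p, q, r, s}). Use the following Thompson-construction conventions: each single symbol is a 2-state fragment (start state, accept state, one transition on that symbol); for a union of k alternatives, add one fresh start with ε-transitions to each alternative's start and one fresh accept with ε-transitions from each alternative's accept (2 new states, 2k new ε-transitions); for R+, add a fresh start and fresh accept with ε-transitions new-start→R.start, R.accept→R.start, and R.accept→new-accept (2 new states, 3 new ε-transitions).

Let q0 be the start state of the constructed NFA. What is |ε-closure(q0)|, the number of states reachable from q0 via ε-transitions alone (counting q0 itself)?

9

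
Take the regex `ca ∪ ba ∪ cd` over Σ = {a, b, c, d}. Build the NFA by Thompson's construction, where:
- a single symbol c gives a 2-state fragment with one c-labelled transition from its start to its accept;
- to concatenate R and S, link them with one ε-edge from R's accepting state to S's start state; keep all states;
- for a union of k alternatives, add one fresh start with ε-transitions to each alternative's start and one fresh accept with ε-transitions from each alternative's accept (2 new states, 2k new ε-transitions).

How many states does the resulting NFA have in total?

Bottom-up over the parse tree:
Each of the 6 symbol leaves contributes a 2-state fragment.
  ca = 4 states
  ba = 4 states
  cd = 4 states
  ca ∪ ba ∪ cd = 14 states

14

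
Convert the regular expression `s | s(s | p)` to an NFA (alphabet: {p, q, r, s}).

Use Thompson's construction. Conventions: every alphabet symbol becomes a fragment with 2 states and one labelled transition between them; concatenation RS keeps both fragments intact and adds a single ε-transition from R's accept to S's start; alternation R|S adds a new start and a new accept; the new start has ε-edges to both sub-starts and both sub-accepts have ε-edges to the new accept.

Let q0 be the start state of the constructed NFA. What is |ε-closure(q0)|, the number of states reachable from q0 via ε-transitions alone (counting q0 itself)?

3

Compute the ε-closure size of each fragment's start state recursively; a symbol fragment's start has no outgoing ε-edge, so its closure is just itself (size 1).
  s | p : new start ε-reaches every alternative's start; none of them accept ε, so the new accept is not reached: |closure| = 1 + 1 + 1 = 3
  s(s | p) : same as the first factor's closure: |closure| = 1
  s | s(s | p) : new start ε-reaches every alternative's start; none of them accept ε, so the new accept is not reached: |closure| = 1 + 1 + 1 = 3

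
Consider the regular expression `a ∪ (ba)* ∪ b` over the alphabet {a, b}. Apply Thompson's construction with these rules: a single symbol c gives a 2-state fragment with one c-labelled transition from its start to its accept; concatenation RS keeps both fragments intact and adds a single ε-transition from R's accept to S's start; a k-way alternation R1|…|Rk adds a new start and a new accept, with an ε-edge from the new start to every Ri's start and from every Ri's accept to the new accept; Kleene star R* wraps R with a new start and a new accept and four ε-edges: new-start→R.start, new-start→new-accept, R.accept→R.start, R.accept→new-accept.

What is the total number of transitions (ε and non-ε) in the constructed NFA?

By structural recursion:
Each of the 4 symbol leaves contributes 1 transition (1 symbol, 0 ε).
  ba = 3 transitions (2 symbol, 1 ε)
  (ba)* = 7 transitions (2 symbol, 5 ε)
  a ∪ (ba)* ∪ b = 15 transitions (4 symbol, 11 ε)

15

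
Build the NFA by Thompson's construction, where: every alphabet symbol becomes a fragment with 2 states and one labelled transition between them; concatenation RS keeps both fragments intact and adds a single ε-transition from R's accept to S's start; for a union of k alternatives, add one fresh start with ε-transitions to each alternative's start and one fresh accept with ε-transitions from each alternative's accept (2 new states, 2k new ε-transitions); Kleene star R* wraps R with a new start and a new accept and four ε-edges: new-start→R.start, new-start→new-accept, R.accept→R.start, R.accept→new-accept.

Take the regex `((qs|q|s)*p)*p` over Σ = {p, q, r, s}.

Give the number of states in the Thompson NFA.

18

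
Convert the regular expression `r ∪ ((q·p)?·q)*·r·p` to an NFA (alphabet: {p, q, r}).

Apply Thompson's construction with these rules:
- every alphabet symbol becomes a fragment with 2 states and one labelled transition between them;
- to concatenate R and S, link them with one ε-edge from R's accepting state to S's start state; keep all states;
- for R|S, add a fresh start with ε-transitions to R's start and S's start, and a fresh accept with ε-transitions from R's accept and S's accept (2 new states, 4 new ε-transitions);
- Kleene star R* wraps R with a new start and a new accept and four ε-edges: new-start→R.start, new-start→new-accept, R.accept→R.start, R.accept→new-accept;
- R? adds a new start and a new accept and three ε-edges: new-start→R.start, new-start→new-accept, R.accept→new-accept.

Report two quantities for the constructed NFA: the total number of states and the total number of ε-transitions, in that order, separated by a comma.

Building bottom-up:
Each of the 6 symbol leaves contributes 2 states and 0 ε-transitions.
  q·p = 4 states, 1 ε-transition
  (q·p)? = 6 states, 4 ε-transitions
  (q·p)?·q = 8 states, 5 ε-transitions
  ((q·p)?·q)* = 10 states, 9 ε-transitions
  ((q·p)?·q)*·r·p = 14 states, 11 ε-transitions
  r ∪ ((q·p)?·q)*·r·p = 18 states, 15 ε-transitions

18, 15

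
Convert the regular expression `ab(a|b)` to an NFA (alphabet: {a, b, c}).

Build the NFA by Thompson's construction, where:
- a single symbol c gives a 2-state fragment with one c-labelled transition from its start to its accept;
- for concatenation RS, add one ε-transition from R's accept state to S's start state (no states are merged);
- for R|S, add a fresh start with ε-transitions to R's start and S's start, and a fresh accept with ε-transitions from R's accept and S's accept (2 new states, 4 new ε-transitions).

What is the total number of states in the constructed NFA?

10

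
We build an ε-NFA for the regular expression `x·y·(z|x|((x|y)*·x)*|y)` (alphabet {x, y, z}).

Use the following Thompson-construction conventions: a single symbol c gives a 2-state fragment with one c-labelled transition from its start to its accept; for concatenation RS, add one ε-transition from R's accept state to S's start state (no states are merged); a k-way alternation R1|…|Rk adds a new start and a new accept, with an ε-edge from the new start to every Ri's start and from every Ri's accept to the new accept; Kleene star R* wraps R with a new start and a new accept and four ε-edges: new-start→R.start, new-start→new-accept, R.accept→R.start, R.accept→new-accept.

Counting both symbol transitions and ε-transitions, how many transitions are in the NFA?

Recursing over subexpressions:
Each of the 8 symbol leaves contributes 1 transition (1 symbol, 0 ε).
  x|y : 6 transitions (2 symbol, 4 ε)
  (x|y)* : 10 transitions (2 symbol, 8 ε)
  (x|y)*·x : 12 transitions (3 symbol, 9 ε)
  ((x|y)*·x)* : 16 transitions (3 symbol, 13 ε)
  z|x|((x|y)*·x)*|y : 27 transitions (6 symbol, 21 ε)
  x·y·(z|x|((x|y)*·x)*|y) : 31 transitions (8 symbol, 23 ε)

31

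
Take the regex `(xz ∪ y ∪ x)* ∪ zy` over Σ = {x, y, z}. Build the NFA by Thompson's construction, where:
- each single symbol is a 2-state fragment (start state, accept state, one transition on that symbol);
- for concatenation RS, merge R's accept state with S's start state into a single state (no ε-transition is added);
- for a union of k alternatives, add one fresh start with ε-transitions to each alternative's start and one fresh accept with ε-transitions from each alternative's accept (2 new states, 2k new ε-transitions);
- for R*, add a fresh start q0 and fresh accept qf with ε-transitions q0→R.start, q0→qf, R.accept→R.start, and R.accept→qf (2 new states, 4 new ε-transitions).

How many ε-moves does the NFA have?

14

Per subexpression:
Each of the 6 symbol leaves contributes 0 ε-transitions.
  xz — 0 ε-transitions
  xz ∪ y ∪ x — 6 ε-transitions
  (xz ∪ y ∪ x)* — 10 ε-transitions
  zy — 0 ε-transitions
  (xz ∪ y ∪ x)* ∪ zy — 14 ε-transitions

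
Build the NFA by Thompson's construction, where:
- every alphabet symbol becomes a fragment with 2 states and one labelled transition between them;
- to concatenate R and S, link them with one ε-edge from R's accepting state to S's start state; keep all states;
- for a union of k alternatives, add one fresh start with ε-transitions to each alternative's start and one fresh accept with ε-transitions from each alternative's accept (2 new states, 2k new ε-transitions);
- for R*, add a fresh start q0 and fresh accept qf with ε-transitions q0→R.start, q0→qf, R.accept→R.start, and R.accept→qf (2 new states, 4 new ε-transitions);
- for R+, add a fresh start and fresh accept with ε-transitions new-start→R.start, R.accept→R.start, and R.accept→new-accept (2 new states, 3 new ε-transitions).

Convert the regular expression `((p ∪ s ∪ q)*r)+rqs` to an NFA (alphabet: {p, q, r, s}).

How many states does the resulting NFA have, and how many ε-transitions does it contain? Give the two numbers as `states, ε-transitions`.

20, 17

Per subexpression:
Each of the 7 symbol leaves contributes 2 states and 0 ε-transitions.
  p ∪ s ∪ q = 8 states, 6 ε-transitions
  (p ∪ s ∪ q)* = 10 states, 10 ε-transitions
  (p ∪ s ∪ q)*r = 12 states, 11 ε-transitions
  ((p ∪ s ∪ q)*r)+ = 14 states, 14 ε-transitions
  ((p ∪ s ∪ q)*r)+rqs = 20 states, 17 ε-transitions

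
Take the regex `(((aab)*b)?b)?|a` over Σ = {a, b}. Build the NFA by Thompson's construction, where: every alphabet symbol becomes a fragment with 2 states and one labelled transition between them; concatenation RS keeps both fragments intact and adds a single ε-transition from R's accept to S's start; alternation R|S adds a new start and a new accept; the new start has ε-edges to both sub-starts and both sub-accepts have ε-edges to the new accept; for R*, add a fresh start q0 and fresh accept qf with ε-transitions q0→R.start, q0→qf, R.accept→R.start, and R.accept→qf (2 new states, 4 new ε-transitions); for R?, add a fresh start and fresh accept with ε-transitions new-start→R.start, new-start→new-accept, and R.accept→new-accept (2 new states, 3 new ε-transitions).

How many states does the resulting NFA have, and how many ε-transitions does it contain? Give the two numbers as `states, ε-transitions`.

20, 18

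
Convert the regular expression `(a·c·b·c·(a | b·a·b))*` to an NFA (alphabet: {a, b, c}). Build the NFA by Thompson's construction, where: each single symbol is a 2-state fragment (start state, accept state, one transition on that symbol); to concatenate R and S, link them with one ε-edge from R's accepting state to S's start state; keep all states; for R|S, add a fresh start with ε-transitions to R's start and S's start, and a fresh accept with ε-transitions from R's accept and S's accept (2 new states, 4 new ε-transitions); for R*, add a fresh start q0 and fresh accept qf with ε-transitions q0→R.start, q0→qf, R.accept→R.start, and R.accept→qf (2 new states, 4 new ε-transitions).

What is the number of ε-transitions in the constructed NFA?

14

By structural recursion:
Each of the 8 symbol leaves contributes 0 ε-transitions.
  b·a·b = 2 ε-transitions
  a | b·a·b = 6 ε-transitions
  a·c·b·c·(a | b·a·b) = 10 ε-transitions
  (a·c·b·c·(a | b·a·b))* = 14 ε-transitions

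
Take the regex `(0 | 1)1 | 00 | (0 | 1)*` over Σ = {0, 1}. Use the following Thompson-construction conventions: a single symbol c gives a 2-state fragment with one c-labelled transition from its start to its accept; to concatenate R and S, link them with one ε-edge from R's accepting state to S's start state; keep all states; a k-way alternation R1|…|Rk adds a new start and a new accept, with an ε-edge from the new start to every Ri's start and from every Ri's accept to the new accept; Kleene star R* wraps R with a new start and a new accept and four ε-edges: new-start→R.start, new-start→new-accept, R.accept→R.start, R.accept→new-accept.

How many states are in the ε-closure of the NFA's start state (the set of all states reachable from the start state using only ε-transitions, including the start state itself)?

Let C(F) = |ε-closure(F.start)| within fragment F, and note whether F accepts ε. Symbol fragments have C = 1 and do not accept ε. Then:
  0 | 1 : new start ε-reaches every alternative's start; none of them accept ε, so the new accept is not reached: C = 1 + 1 + 1 = 3
  (0 | 1)1 : same as the first factor's closure: C = 3
  00 : C equals the left operand's closure size = 1 (its accept is not ε-reachable, so the closure stops there)
  0 | 1 : C = 1 + 1 + 1 = 3 (the new accept is not ε-reachable since no branch accepts ε)
  (0 | 1)* : C = 1 (new start) + 3 (body) + 1 (new accept) = 5
  (0 | 1)1 | 00 | (0 | 1)* : C = 1 (new start) + (3 + 1 + 5) + 1 (new accept, since some branch ε-reaches its own accept) = 11

11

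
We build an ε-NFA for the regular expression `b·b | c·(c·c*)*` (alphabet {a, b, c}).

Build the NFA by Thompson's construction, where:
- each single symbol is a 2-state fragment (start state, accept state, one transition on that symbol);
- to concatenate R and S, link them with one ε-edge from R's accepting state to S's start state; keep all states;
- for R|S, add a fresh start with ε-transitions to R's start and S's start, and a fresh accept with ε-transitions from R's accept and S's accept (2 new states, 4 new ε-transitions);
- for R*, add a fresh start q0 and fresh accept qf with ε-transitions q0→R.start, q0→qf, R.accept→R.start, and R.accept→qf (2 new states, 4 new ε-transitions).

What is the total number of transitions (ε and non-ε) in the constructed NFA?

20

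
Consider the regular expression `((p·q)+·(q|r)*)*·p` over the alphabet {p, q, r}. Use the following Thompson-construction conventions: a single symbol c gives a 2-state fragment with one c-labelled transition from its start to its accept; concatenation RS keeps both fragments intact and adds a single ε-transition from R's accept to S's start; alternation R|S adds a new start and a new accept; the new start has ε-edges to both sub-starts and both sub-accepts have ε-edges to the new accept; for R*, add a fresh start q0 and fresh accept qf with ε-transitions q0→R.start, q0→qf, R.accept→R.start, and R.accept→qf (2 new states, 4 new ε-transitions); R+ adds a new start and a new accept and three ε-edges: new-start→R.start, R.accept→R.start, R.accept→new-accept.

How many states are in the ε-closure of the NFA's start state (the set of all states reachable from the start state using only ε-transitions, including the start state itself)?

Work bottom-up. For each fragment F, track |ε-closure(F.start)| and whether F's accept lies in that closure (i.e. whether F accepts ε). A single-symbol fragment has closure size 1 and does not accept ε.
  p·q — C equals the left operand's closure size = 1 (its accept is not ε-reachable, so the closure stops there)
  (p·q)+ — C = 1 + 1 = 2 (the body doesn't accept ε, so the new accept is not reached)
  q|r — C = 1 + 1 + 1 = 3 (the new accept is not ε-reachable since no branch accepts ε)
  (q|r)* — new start has ε-edges to the inner start and to the new accept, so C = 2 + 3 = 5
  (p·q)+·(q|r)* — same as the first factor's closure: C = 2
  ((p·q)+·(q|r)*)* — the star's fresh start ε-reaches both the body's start and the fresh accept: C = 2 + 2 = 4
  ((p·q)+·(q|r)*)*·p — C = 4 + 1 = 5 (closure spills across the concat boundary because the left factor accepts ε)

5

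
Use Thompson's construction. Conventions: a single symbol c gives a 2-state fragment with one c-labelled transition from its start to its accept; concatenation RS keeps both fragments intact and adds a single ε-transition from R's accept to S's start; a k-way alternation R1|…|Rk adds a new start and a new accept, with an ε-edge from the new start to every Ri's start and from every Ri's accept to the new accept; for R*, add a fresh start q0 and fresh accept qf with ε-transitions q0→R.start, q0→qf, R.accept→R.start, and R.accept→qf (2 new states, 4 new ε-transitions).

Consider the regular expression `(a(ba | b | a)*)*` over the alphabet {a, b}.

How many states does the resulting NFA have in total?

Per subexpression:
Each of the 5 symbol leaves contributes a 2-state fragment.
  ba → 4 states
  ba | b | a → 10 states
  (ba | b | a)* → 12 states
  a(ba | b | a)* → 14 states
  (a(ba | b | a)*)* → 16 states

16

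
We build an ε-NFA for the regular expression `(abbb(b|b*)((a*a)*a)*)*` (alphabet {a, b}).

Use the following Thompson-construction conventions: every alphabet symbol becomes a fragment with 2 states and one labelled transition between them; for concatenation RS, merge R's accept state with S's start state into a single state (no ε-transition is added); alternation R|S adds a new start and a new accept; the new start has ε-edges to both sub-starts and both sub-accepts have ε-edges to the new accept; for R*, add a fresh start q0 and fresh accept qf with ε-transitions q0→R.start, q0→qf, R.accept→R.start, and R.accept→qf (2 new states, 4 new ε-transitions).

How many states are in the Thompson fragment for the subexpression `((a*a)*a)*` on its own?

Fragment for `((a*a)*a)*`:
Each of the 3 symbol leaves contributes a 2-state fragment.
  a* — 4 states
  a*a — 5 states
  (a*a)* — 7 states
  (a*a)*a — 8 states
  ((a*a)*a)* — 10 states

10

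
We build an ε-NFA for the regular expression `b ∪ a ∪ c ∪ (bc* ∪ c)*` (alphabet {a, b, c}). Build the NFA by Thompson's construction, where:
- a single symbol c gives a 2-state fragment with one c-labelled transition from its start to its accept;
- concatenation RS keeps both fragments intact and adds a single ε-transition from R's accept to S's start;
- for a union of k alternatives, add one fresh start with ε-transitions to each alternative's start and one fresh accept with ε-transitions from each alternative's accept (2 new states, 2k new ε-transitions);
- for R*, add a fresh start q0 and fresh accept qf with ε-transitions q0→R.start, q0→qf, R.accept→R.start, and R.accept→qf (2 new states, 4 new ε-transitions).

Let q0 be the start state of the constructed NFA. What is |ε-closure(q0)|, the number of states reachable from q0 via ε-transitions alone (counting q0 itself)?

Let C(F) = |ε-closure(F.start)| within fragment F, and note whether F accepts ε. Symbol fragments have C = 1 and do not accept ε. Then:
  c* — |ε-closure| = 1 (new start) + 1 (body) + 1 (new accept) = 3
  bc* — |ε-closure| equals the left operand's closure size = 1 (its accept is not ε-reachable, so the closure stops there)
  bc* ∪ c — new start ε-reaches every alternative's start; none of them accept ε, so the new accept is not reached: |ε-closure| = 1 + 1 + 1 = 3
  (bc* ∪ c)* — new start has ε-edges to the inner start and to the new accept, so |ε-closure| = 2 + 3 = 5
  b ∪ a ∪ c ∪ (bc* ∪ c)* — |ε-closure| = 1 (new start) + (1 + 1 + 1 + 5) + 1 (new accept, since some branch ε-reaches its own accept) = 10

10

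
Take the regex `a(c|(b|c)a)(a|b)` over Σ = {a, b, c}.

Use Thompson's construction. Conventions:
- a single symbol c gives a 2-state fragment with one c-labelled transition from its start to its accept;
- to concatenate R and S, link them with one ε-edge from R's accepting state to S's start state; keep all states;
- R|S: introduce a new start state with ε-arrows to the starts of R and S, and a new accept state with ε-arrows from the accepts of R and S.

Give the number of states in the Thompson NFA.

20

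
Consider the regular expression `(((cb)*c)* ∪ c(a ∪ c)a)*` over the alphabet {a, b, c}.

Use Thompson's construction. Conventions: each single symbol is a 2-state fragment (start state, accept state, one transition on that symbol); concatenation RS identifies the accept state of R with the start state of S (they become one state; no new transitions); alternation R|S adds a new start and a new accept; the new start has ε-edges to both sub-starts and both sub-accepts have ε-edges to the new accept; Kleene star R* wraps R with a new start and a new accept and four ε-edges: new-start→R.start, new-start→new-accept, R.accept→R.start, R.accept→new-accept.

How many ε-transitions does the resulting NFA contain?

20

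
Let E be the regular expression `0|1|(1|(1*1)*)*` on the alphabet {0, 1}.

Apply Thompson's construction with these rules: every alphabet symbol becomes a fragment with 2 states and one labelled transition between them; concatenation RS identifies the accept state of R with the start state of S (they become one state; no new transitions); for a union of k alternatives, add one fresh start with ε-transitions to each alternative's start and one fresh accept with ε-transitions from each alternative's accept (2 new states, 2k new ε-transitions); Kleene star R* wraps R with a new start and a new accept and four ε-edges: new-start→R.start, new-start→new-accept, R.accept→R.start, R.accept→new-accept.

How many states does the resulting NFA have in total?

Bottom-up over the parse tree:
Each of the 5 symbol leaves contributes a 2-state fragment.
  1* : 4 states
  1*1 : 5 states
  (1*1)* : 7 states
  1|(1*1)* : 11 states
  (1|(1*1)*)* : 13 states
  0|1|(1|(1*1)*)* : 19 states

19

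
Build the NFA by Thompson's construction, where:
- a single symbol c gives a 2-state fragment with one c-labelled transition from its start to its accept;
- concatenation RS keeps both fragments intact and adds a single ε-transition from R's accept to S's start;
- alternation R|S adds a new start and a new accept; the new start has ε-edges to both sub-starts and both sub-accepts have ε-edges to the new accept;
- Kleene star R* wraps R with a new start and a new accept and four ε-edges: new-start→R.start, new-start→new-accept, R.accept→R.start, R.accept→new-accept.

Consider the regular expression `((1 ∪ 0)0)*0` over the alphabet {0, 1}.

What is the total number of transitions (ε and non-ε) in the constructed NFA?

By structural recursion:
Each of the 4 symbol leaves contributes 1 transition (1 symbol, 0 ε).
  1 ∪ 0 → 6 transitions (2 symbol, 4 ε)
  (1 ∪ 0)0 → 8 transitions (3 symbol, 5 ε)
  ((1 ∪ 0)0)* → 12 transitions (3 symbol, 9 ε)
  ((1 ∪ 0)0)*0 → 14 transitions (4 symbol, 10 ε)

14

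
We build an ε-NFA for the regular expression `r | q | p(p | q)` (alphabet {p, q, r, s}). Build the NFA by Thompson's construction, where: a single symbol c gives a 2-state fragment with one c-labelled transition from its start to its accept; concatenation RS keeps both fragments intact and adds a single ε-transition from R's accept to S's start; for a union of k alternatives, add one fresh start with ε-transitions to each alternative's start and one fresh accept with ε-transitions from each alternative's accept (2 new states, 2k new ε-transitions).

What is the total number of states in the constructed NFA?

14

Recursing over subexpressions:
Each of the 5 symbol leaves contributes a 2-state fragment.
  p | q — 6 states
  p(p | q) — 8 states
  r | q | p(p | q) — 14 states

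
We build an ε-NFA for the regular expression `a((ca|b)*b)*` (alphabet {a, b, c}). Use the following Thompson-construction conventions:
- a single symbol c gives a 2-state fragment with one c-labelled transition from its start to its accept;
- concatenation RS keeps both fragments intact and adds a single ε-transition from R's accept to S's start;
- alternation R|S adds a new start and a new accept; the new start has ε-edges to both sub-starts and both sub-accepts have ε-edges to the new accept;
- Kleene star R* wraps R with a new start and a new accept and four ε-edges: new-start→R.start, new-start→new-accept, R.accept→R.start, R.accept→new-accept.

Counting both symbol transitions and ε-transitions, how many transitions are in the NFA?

20

By structural recursion:
Each of the 5 symbol leaves contributes 1 transition (1 symbol, 0 ε).
  ca → 3 transitions (2 symbol, 1 ε)
  ca|b → 8 transitions (3 symbol, 5 ε)
  (ca|b)* → 12 transitions (3 symbol, 9 ε)
  (ca|b)*b → 14 transitions (4 symbol, 10 ε)
  ((ca|b)*b)* → 18 transitions (4 symbol, 14 ε)
  a((ca|b)*b)* → 20 transitions (5 symbol, 15 ε)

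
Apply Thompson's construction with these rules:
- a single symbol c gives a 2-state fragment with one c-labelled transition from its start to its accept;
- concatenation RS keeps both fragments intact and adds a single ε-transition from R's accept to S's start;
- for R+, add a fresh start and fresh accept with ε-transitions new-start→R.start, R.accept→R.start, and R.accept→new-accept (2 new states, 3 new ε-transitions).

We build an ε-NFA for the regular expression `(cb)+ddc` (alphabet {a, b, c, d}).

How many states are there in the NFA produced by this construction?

Building bottom-up:
Each of the 5 symbol leaves contributes a 2-state fragment.
  cb → 4 states
  (cb)+ → 6 states
  (cb)+ddc → 12 states

12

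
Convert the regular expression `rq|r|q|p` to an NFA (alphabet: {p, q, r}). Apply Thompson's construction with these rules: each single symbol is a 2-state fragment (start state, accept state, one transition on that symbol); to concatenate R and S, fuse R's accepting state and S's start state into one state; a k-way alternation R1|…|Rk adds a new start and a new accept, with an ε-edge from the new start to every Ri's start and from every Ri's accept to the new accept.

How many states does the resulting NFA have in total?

11

Building bottom-up:
Each of the 5 symbol leaves contributes a 2-state fragment.
  rq = 3 states
  rq|r|q|p = 11 states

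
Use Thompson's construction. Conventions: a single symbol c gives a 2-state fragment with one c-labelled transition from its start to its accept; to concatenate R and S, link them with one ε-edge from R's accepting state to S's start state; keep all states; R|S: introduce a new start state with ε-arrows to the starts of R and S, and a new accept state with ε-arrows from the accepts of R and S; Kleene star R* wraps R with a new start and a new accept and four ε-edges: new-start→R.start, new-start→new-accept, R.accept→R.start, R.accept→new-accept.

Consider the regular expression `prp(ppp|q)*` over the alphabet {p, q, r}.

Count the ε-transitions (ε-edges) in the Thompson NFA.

Recursing over subexpressions:
Each of the 7 symbol leaves contributes 0 ε-transitions.
  ppp — 2 ε-transitions
  ppp|q — 6 ε-transitions
  (ppp|q)* — 10 ε-transitions
  prp(ppp|q)* — 13 ε-transitions

13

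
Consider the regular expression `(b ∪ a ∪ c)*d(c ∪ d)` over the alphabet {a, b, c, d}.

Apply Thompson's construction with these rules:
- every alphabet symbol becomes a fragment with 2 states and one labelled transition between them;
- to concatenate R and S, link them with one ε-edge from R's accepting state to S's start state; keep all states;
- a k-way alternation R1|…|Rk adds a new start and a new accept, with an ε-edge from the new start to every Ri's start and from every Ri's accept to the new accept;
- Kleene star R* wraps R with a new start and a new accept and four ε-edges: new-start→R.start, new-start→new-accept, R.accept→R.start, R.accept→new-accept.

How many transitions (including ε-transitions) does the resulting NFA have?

Bottom-up over the parse tree:
Each of the 6 symbol leaves contributes 1 transition (1 symbol, 0 ε).
  b ∪ a ∪ c → 9 transitions (3 symbol, 6 ε)
  (b ∪ a ∪ c)* → 13 transitions (3 symbol, 10 ε)
  c ∪ d → 6 transitions (2 symbol, 4 ε)
  (b ∪ a ∪ c)*d(c ∪ d) → 22 transitions (6 symbol, 16 ε)

22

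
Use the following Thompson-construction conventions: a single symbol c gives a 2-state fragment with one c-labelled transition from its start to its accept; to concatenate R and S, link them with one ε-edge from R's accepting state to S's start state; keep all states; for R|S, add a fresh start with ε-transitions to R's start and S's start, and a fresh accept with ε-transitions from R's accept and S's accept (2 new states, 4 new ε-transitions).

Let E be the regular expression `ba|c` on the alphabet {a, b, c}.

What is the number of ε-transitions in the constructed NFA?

Recursing over subexpressions:
Each of the 3 symbol leaves contributes 0 ε-transitions.
  ba = 1 ε-transition
  ba|c = 5 ε-transitions

5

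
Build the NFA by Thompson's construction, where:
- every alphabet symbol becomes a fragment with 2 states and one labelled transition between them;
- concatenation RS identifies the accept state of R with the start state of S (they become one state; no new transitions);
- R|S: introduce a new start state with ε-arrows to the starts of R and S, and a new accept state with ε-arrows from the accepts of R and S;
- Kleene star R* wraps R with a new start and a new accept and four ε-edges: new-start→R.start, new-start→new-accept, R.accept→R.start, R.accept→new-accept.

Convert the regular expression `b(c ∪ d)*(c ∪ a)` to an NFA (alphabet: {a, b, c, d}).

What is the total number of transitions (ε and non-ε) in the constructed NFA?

17

Bottom-up over the parse tree:
Each of the 5 symbol leaves contributes 1 transition (1 symbol, 0 ε).
  c ∪ d — 6 transitions (2 symbol, 4 ε)
  (c ∪ d)* — 10 transitions (2 symbol, 8 ε)
  c ∪ a — 6 transitions (2 symbol, 4 ε)
  b(c ∪ d)*(c ∪ a) — 17 transitions (5 symbol, 12 ε)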